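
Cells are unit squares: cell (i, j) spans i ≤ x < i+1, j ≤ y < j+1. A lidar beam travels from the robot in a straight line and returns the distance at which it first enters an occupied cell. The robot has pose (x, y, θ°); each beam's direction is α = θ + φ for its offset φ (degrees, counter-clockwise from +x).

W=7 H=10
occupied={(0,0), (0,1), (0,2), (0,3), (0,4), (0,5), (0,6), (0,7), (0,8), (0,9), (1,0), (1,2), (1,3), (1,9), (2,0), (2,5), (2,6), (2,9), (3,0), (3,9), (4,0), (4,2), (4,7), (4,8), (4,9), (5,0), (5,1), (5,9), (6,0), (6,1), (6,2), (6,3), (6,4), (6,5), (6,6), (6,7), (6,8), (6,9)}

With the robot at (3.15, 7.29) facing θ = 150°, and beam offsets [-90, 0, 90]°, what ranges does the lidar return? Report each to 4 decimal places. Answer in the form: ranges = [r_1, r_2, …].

beam 1: φ=-90°, α=60°
  d=(0.5000,0.8660)  start (3,7)  tX=1.7000 tY=0.8198  stride 1/|dx|=2.0000 1/|dy|=1.1547
    cross y-line → (3,8), t=0.8198
    cross x-line → (4,8), t=1.7000 (wall)
  → r_1 = 1.7000
beam 2: φ=0°, α=150°
  d=(-0.8660,0.5000)  start (3,7)  tX=0.1732 tY=1.4200  stride 1/|dx|=1.1547 1/|dy|=2.0000
    cross x-line → (2,7), t=0.1732
    cross x-line → (1,7), t=1.3279
    cross y-line → (1,8), t=1.4200
    cross x-line → (0,8), t=2.4826 (wall)
  → r_2 = 2.4826
beam 3: φ=90°, α=240°
  d=(-0.5000,-0.8660)  start (3,7)  tX=0.3000 tY=0.3349  stride 1/|dx|=2.0000 1/|dy|=1.1547
    cross x-line → (2,7), t=0.3000
    cross y-line → (2,6), t=0.3349 (wall)
  → r_3 = 0.3349

ranges = [1.7000, 2.4826, 0.3349]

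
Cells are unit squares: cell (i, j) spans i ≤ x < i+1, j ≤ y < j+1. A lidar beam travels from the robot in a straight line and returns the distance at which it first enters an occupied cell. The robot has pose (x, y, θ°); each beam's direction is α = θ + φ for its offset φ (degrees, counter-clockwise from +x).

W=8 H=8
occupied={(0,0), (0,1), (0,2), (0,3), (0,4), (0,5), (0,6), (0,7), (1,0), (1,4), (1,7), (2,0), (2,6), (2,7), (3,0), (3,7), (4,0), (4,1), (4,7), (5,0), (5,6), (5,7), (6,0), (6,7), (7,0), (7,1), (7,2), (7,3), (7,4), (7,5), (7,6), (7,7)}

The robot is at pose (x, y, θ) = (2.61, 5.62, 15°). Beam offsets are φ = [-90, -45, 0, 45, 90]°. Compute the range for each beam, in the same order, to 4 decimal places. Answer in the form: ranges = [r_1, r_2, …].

beam 1: φ=-90°, α=285°
  d=(0.2588,-0.9659)  start (2,5)  tX=1.5068 tY=0.6419  stride 1/|dx|=3.8637 1/|dy|=1.0353
    cross y-line → (2,4), t=0.6419
    cross x-line → (3,4), t=1.5068
    cross y-line → (3,3), t=1.6771
    cross y-line → (3,2), t=2.7124
    cross y-line → (3,1), t=3.7477
    cross y-line → (3,0), t=4.7830 (wall)
  → r_1 = 4.7830
beam 2: φ=-45°, α=330°
  d=(0.8660,-0.5000)  start (2,5)  tX=0.4503 tY=1.2400  stride 1/|dx|=1.1547 1/|dy|=2.0000
    cross x-line → (3,5), t=0.4503
    cross y-line → (3,4), t=1.2400
    cross x-line → (4,4), t=1.6050
    cross x-line → (5,4), t=2.7597
    cross y-line → (5,3), t=3.2400
    cross x-line → (6,3), t=3.9144
    cross x-line → (7,3), t=5.0691 (wall)
  → r_2 = 5.0691
beam 3: φ=0°, α=15°
  d=(0.9659,0.2588)  start (2,5)  tX=0.4038 tY=1.4682  stride 1/|dx|=1.0353 1/|dy|=3.8637
    cross x-line → (3,5), t=0.4038
    cross x-line → (4,5), t=1.4390
    cross y-line → (4,6), t=1.4682
    cross x-line → (5,6), t=2.4743 (wall)
  → r_3 = 2.4743
beam 4: φ=45°, α=60°
  d=(0.5000,0.8660)  start (2,5)  tX=0.7800 tY=0.4388  stride 1/|dx|=2.0000 1/|dy|=1.1547
    cross y-line → (2,6), t=0.4388 (wall)
  → r_4 = 0.4388
beam 5: φ=90°, α=105°
  d=(-0.2588,0.9659)  start (2,5)  tX=2.3569 tY=0.3934  stride 1/|dx|=3.8637 1/|dy|=1.0353
    cross y-line → (2,6), t=0.3934 (wall)
  → r_5 = 0.3934

ranges = [4.7830, 5.0691, 2.4743, 0.4388, 0.3934]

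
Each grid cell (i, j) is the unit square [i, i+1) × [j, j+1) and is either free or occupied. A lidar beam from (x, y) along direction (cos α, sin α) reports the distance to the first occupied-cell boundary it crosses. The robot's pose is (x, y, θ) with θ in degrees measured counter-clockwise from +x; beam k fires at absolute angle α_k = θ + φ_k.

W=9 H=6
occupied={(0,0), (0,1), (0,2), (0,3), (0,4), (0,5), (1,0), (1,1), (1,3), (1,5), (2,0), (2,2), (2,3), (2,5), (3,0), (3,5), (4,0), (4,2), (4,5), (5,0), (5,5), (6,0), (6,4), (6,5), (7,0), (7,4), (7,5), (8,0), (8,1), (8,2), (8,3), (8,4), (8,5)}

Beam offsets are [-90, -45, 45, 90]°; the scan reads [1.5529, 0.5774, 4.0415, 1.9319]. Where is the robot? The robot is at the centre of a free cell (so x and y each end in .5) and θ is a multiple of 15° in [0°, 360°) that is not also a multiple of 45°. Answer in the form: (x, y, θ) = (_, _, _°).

Candidates: 21 free-cell centres × 16 headings = 336 poses. Raycast each; keep the one whose scan matches to 4 dp.
  (1.5, 4.5, 195°): beam 1 = 0.5176 ≠ 1.5529 ✗
  (3.5, 1.5, 75°): beam 1 = 1.9319 ≠ 1.5529 ✗
  (5.5, 1.5, 345°): beam 1 = 0.5176 ≠ 1.5529 ✗
  (5.5, 1.5, 150°): beam 1 = 2.8868 ≠ 1.5529 ✗
  …
  (4.5, 3.5, 285°): r_1=1.5529, r_2=0.5774, r_3=4.0415, r_4=1.9319 — all match ✓
Unique over the lattice → pose = (4.5, 3.5, 285°).

(x, y, θ) = (4.5, 3.5, 285°)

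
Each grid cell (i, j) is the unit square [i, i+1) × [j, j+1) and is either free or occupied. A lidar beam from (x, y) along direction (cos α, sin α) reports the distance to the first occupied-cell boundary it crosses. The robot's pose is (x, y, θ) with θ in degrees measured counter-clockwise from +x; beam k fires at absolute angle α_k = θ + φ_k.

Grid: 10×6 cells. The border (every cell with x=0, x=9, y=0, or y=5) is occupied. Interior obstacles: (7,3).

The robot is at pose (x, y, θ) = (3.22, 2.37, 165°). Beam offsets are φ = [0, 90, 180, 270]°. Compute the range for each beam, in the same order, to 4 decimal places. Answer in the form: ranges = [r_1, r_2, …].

ranges = [2.2983, 1.4183, 5.2933, 2.7228]

beam 1: φ=0°, α=165°
  dir = (cos 165°, sin 165°) = (-0.9659, 0.2588); from cell (3,2)
  next x-line at t=0.2278, next y-line at t=2.4341; Δt_x=1.0353, Δt_y=3.8637
    x: enter (2,2) at t=0.2278
    x: enter (1,2) at t=1.2630
    x: enter (0,2) at t=2.2983 ← occupied
  → r_1 = 2.2983
beam 2: φ=90°, α=255°
  dir = (cos 255°, sin 255°) = (-0.2588, -0.9659); from cell (3,2)
  next x-line at t=0.8500, next y-line at t=0.3831; Δt_x=3.8637, Δt_y=1.0353
    y: enter (3,1) at t=0.3831
    x: enter (2,1) at t=0.8500
    y: enter (2,0) at t=1.4183 ← occupied
  → r_2 = 1.4183
beam 3: φ=180°, α=345°
  dir = (cos 345°, sin 345°) = (0.9659, -0.2588); from cell (3,2)
  next x-line at t=0.8075, next y-line at t=1.4296; Δt_x=1.0353, Δt_y=3.8637
    x: enter (4,2) at t=0.8075
    y: enter (4,1) at t=1.4296
    x: enter (5,1) at t=1.8428
    x: enter (6,1) at t=2.8781
    x: enter (7,1) at t=3.9133
    x: enter (8,1) at t=4.9486
    y: enter (8,0) at t=5.2933 ← occupied
  → r_3 = 5.2933
beam 4: φ=270°, α=75°
  dir = (cos 75°, sin 75°) = (0.2588, 0.9659); from cell (3,2)
  next x-line at t=3.0137, next y-line at t=0.6522; Δt_x=3.8637, Δt_y=1.0353
    y: enter (3,3) at t=0.6522
    y: enter (3,4) at t=1.6875
    y: enter (3,5) at t=2.7228 ← occupied
  → r_4 = 2.7228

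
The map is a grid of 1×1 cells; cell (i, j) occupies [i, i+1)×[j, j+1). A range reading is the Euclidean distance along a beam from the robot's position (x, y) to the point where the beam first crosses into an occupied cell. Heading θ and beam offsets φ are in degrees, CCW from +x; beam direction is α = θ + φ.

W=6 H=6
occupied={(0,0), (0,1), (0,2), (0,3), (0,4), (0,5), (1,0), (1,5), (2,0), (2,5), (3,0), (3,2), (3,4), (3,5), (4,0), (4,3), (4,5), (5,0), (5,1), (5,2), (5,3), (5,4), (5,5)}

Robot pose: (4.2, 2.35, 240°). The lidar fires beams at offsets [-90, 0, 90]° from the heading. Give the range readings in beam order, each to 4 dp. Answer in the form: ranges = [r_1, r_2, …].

ranges = [0.2309, 0.4000, 0.9238]

beam 1: φ=-90°, α=150°
  dir = (cos 150°, sin 150°) = (-0.8660, 0.5000); from cell (4,2)
  next x-line at t=0.2309, next y-line at t=1.3000; Δt_x=1.1547, Δt_y=2.0000
    x: enter (3,2) at t=0.2309 ← occupied
  → r_1 = 0.2309
beam 2: φ=0°, α=240°
  dir = (cos 240°, sin 240°) = (-0.5000, -0.8660); from cell (4,2)
  next x-line at t=0.4000, next y-line at t=0.4041; Δt_x=2.0000, Δt_y=1.1547
    x: enter (3,2) at t=0.4000 ← occupied
  → r_2 = 0.4000
beam 3: φ=90°, α=330°
  dir = (cos 330°, sin 330°) = (0.8660, -0.5000); from cell (4,2)
  next x-line at t=0.9238, next y-line at t=0.7000; Δt_x=1.1547, Δt_y=2.0000
    y: enter (4,1) at t=0.7000
    x: enter (5,1) at t=0.9238 ← occupied
  → r_3 = 0.9238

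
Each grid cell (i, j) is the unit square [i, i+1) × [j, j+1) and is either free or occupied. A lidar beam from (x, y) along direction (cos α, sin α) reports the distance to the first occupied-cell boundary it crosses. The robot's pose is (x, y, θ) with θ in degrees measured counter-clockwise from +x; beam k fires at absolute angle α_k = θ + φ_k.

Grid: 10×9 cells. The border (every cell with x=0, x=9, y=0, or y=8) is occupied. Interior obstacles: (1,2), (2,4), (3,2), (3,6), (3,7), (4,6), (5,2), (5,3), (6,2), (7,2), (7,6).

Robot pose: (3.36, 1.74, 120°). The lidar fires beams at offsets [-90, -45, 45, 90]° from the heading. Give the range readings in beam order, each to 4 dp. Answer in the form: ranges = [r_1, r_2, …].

beam 1: φ=-90°, α=30°
  d=(0.8660,0.5000)  start (3,1)  tX=0.7390 tY=0.5200  stride 1/|dx|=1.1547 1/|dy|=2.0000
    cross y-line → (3,2), t=0.5200 (wall)
  → r_1 = 0.5200
beam 2: φ=-45°, α=75°
  d=(0.2588,0.9659)  start (3,1)  tX=2.4728 tY=0.2692  stride 1/|dx|=3.8637 1/|dy|=1.0353
    cross y-line → (3,2), t=0.2692 (wall)
  → r_2 = 0.2692
beam 3: φ=45°, α=165°
  d=(-0.9659,0.2588)  start (3,1)  tX=0.3727 tY=1.0046  stride 1/|dx|=1.0353 1/|dy|=3.8637
    cross x-line → (2,1), t=0.3727
    cross y-line → (2,2), t=1.0046
    cross x-line → (1,2), t=1.4080 (wall)
  → r_3 = 1.4080
beam 4: φ=90°, α=210°
  d=(-0.8660,-0.5000)  start (3,1)  tX=0.4157 tY=1.4800  stride 1/|dx|=1.1547 1/|dy|=2.0000
    cross x-line → (2,1), t=0.4157
    cross y-line → (2,0), t=1.4800 (wall)
  → r_4 = 1.4800

ranges = [0.5200, 0.2692, 1.4080, 1.4800]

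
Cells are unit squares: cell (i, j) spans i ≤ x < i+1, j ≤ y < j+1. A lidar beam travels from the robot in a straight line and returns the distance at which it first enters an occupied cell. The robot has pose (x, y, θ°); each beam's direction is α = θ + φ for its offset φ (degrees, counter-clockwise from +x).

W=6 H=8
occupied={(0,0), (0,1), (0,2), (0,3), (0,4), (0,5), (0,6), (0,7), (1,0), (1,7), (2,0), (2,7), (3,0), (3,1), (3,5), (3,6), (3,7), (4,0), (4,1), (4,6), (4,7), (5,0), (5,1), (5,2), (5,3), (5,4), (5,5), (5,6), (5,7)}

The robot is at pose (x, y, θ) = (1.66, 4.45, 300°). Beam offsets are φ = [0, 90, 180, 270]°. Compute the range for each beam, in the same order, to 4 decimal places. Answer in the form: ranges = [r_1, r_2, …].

beam 1: φ=0°, α=300°
  direction (0.5000, -0.8660); cell (1,4); t to first gridline: x 0.6800, y 0.5196 (then +2.0000 / +1.1547)
    (1,3) via y @ 0.5196
    (2,3) via x @ 0.6800
    (2,2) via y @ 1.6743
    (3,2) via x @ 2.6800
    (3,1) via y @ 2.8290  # hit
  → r_1 = 2.8290
beam 2: φ=90°, α=30°
  direction (0.8660, 0.5000); cell (1,4); t to first gridline: x 0.3926, y 1.1000 (then +1.1547 / +2.0000)
    (2,4) via x @ 0.3926
    (2,5) via y @ 1.1000
    (3,5) via x @ 1.5473  # hit
  → r_2 = 1.5473
beam 3: φ=180°, α=120°
  direction (-0.5000, 0.8660); cell (1,4); t to first gridline: x 1.3200, y 0.6351 (then +2.0000 / +1.1547)
    (1,5) via y @ 0.6351
    (0,5) via x @ 1.3200  # hit
  → r_3 = 1.3200
beam 4: φ=270°, α=210°
  direction (-0.8660, -0.5000); cell (1,4); t to first gridline: x 0.7621, y 0.9000 (then +1.1547 / +2.0000)
    (0,4) via x @ 0.7621  # hit
  → r_4 = 0.7621

ranges = [2.8290, 1.5473, 1.3200, 0.7621]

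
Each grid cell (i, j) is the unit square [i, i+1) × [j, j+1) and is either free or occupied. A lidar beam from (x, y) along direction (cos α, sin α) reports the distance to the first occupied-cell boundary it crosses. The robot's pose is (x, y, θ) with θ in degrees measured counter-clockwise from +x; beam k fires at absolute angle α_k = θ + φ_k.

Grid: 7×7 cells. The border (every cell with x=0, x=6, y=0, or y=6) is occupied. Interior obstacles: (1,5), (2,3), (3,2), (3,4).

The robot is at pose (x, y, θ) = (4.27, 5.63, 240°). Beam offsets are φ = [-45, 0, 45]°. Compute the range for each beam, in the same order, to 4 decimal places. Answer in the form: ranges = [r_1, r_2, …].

beam 1: φ=-45°, α=195°
  direction (-0.9659, -0.2588); cell (4,5); t to first gridline: x 0.2795, y 2.4341 (then +1.0353 / +3.8637)
    (3,5) via x @ 0.2795
    (2,5) via x @ 1.3148
    (1,5) via x @ 2.3501  # hit
  → r_1 = 2.3501
beam 2: φ=0°, α=240°
  direction (-0.5000, -0.8660); cell (4,5); t to first gridline: x 0.5400, y 0.7275 (then +2.0000 / +1.1547)
    (3,5) via x @ 0.5400
    (3,4) via y @ 0.7275  # hit
  → r_2 = 0.7275
beam 3: φ=45°, α=285°
  direction (0.2588, -0.9659); cell (4,5); t to first gridline: x 2.8205, y 0.6522 (then +3.8637 / +1.0353)
    (4,4) via y @ 0.6522
    (4,3) via y @ 1.6875
    (4,2) via y @ 2.7228
    (5,2) via x @ 2.8205
    (5,1) via y @ 3.7581
    (5,0) via y @ 4.7933  # hit
  → r_3 = 4.7933

ranges = [2.3501, 0.7275, 4.7933]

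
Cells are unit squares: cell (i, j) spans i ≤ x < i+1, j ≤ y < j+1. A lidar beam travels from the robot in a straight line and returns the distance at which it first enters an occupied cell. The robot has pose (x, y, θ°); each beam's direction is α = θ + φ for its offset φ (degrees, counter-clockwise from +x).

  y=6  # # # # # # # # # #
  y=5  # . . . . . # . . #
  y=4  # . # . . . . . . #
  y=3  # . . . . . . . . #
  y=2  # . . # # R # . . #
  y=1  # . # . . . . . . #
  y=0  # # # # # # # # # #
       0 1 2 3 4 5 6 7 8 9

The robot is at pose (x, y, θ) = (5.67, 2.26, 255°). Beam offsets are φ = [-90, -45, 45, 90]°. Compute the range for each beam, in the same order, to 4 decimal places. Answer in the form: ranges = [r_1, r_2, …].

ranges = [0.6936, 2.5200, 1.4549, 0.3416]

beam 1: φ=-90°, α=165°
  dir = (cos 165°, sin 165°) = (-0.9659, 0.2588); from cell (5,2)
  next x-line at t=0.6936, next y-line at t=2.8591; Δt_x=1.0353, Δt_y=3.8637
    x: enter (4,2) at t=0.6936 ← occupied
  → r_1 = 0.6936
beam 2: φ=-45°, α=210°
  dir = (cos 210°, sin 210°) = (-0.8660, -0.5000); from cell (5,2)
  next x-line at t=0.7736, next y-line at t=0.5200; Δt_x=1.1547, Δt_y=2.0000
    y: enter (5,1) at t=0.5200
    x: enter (4,1) at t=0.7736
    x: enter (3,1) at t=1.9283
    y: enter (3,0) at t=2.5200 ← occupied
  → r_2 = 2.5200
beam 3: φ=45°, α=300°
  dir = (cos 300°, sin 300°) = (0.5000, -0.8660); from cell (5,2)
  next x-line at t=0.6600, next y-line at t=0.3002; Δt_x=2.0000, Δt_y=1.1547
    y: enter (5,1) at t=0.3002
    x: enter (6,1) at t=0.6600
    y: enter (6,0) at t=1.4549 ← occupied
  → r_3 = 1.4549
beam 4: φ=90°, α=345°
  dir = (cos 345°, sin 345°) = (0.9659, -0.2588); from cell (5,2)
  next x-line at t=0.3416, next y-line at t=1.0046; Δt_x=1.0353, Δt_y=3.8637
    x: enter (6,2) at t=0.3416 ← occupied
  → r_4 = 0.3416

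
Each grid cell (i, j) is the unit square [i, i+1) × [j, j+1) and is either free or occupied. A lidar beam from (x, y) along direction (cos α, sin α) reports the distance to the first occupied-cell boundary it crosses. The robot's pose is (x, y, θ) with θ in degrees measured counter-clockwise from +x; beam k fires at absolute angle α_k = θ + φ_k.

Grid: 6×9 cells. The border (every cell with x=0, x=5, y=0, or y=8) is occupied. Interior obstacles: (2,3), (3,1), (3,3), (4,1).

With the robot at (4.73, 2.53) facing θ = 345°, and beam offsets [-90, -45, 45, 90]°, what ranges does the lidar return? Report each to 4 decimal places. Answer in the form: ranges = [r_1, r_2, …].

beam 1: φ=-90°, α=255°
  direction (-0.2588, -0.9659); cell (4,2); t to first gridline: x 2.8205, y 0.5487 (then +3.8637 / +1.0353)
    (4,1) via y @ 0.5487  # hit
  → r_1 = 0.5487
beam 2: φ=-45°, α=300°
  direction (0.5000, -0.8660); cell (4,2); t to first gridline: x 0.5400, y 0.6120 (then +2.0000 / +1.1547)
    (5,2) via x @ 0.5400  # hit
  → r_2 = 0.5400
beam 3: φ=45°, α=30°
  direction (0.8660, 0.5000); cell (4,2); t to first gridline: x 0.3118, y 0.9400 (then +1.1547 / +2.0000)
    (5,2) via x @ 0.3118  # hit
  → r_3 = 0.3118
beam 4: φ=90°, α=75°
  direction (0.2588, 0.9659); cell (4,2); t to first gridline: x 1.0432, y 0.4866 (then +3.8637 / +1.0353)
    (4,3) via y @ 0.4866
    (5,3) via x @ 1.0432  # hit
  → r_4 = 1.0432

ranges = [0.5487, 0.5400, 0.3118, 1.0432]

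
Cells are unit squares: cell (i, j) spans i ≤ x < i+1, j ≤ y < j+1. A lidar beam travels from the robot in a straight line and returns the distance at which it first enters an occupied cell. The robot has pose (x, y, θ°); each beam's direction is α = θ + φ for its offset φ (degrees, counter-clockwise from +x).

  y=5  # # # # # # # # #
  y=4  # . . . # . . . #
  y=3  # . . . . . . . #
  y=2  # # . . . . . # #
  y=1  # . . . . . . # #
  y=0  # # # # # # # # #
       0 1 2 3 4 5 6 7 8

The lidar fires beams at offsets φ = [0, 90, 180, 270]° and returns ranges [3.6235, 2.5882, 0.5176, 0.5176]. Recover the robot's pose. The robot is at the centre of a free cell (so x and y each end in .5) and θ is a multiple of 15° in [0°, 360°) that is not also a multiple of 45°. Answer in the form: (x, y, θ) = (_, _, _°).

(x, y, θ) = (5.5, 4.5, 255°)

Enumerate (i+0.5, j+0.5, θ) over the 24 free cells and 16 admissible headings. For each, cast all 4 beams and compare to the given ranges.
  (3.5, 3.5, 105°): beam 1 = 1.5529 ≠ 3.6235 ✗
  (6.5, 2.5, 15°): beam 1 = 0.5176 ≠ 3.6235 ✗
  (3.5, 1.5, 330°): beam 1 = 1.0000 ≠ 3.6235 ✗
  …
  (5.5, 4.5, 255°): r_1=3.6235, r_2=2.5882, r_3=0.5176, r_4=0.5176 — all match ✓
Only this pose fits every beam.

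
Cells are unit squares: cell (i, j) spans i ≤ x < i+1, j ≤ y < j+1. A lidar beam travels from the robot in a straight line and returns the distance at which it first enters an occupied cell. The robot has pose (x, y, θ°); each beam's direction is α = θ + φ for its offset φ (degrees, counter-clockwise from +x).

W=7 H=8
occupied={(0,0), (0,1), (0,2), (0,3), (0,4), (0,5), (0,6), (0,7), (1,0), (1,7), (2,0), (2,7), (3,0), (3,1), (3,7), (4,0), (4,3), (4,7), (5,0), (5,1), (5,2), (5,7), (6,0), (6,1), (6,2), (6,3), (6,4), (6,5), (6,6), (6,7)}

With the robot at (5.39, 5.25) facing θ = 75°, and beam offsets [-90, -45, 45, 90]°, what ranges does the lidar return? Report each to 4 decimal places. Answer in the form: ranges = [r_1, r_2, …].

ranges = [0.6315, 0.7044, 2.0207, 4.5449]

beam 1: φ=-90°, α=345°
  dir = (cos 345°, sin 345°) = (0.9659, -0.2588); from cell (5,5)
  next x-line at t=0.6315, next y-line at t=0.9659; Δt_x=1.0353, Δt_y=3.8637
    x: enter (6,5) at t=0.6315 ← occupied
  → r_1 = 0.6315
beam 2: φ=-45°, α=30°
  dir = (cos 30°, sin 30°) = (0.8660, 0.5000); from cell (5,5)
  next x-line at t=0.7044, next y-line at t=1.5000; Δt_x=1.1547, Δt_y=2.0000
    x: enter (6,5) at t=0.7044 ← occupied
  → r_2 = 0.7044
beam 3: φ=45°, α=120°
  dir = (cos 120°, sin 120°) = (-0.5000, 0.8660); from cell (5,5)
  next x-line at t=0.7800, next y-line at t=0.8660; Δt_x=2.0000, Δt_y=1.1547
    x: enter (4,5) at t=0.7800
    y: enter (4,6) at t=0.8660
    y: enter (4,7) at t=2.0207 ← occupied
  → r_3 = 2.0207
beam 4: φ=90°, α=165°
  dir = (cos 165°, sin 165°) = (-0.9659, 0.2588); from cell (5,5)
  next x-line at t=0.4038, next y-line at t=2.8978; Δt_x=1.0353, Δt_y=3.8637
    x: enter (4,5) at t=0.4038
    x: enter (3,5) at t=1.4390
    x: enter (2,5) at t=2.4743
    y: enter (2,6) at t=2.8978
    x: enter (1,6) at t=3.5096
    x: enter (0,6) at t=4.5449 ← occupied
  → r_4 = 4.5449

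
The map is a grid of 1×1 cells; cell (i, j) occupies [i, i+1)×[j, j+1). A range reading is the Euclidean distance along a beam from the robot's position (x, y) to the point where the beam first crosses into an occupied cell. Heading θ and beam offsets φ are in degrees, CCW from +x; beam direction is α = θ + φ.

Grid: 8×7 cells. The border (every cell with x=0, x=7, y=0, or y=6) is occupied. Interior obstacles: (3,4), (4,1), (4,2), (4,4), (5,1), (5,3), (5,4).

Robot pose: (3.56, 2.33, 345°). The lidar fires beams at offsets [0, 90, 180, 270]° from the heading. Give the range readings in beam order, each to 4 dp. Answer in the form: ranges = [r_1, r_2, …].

ranges = [0.4555, 1.7289, 2.6503, 1.3769]

beam 1: φ=0°, α=345°
  direction (0.9659, -0.2588); cell (3,2); t to first gridline: x 0.4555, y 1.2750 (then +1.0353 / +3.8637)
    (4,2) via x @ 0.4555  # hit
  → r_1 = 0.4555
beam 2: φ=90°, α=75°
  direction (0.2588, 0.9659); cell (3,2); t to first gridline: x 1.7000, y 0.6936 (then +3.8637 / +1.0353)
    (3,3) via y @ 0.6936
    (4,3) via x @ 1.7000
    (4,4) via y @ 1.7289  # hit
  → r_2 = 1.7289
beam 3: φ=180°, α=165°
  direction (-0.9659, 0.2588); cell (3,2); t to first gridline: x 0.5798, y 2.5887 (then +1.0353 / +3.8637)
    (2,2) via x @ 0.5798
    (1,2) via x @ 1.6150
    (1,3) via y @ 2.5887
    (0,3) via x @ 2.6503  # hit
  → r_3 = 2.6503
beam 4: φ=270°, α=255°
  direction (-0.2588, -0.9659); cell (3,2); t to first gridline: x 2.1637, y 0.3416 (then +3.8637 / +1.0353)
    (3,1) via y @ 0.3416
    (3,0) via y @ 1.3769  # hit
  → r_4 = 1.3769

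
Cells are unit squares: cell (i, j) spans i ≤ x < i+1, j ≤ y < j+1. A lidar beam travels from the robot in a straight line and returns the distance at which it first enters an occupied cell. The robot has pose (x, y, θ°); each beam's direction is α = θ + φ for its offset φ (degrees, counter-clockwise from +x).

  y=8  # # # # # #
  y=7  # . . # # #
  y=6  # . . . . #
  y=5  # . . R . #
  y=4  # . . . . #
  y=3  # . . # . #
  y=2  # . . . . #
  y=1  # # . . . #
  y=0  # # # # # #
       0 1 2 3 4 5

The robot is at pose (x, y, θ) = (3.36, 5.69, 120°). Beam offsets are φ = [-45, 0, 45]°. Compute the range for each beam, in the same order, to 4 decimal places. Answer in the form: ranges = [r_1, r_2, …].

beam 1: φ=-45°, α=75°
  dir = (cos 75°, sin 75°) = (0.2588, 0.9659); from cell (3,5)
  next x-line at t=2.4728, next y-line at t=0.3209; Δt_x=3.8637, Δt_y=1.0353
    y: enter (3,6) at t=0.3209
    y: enter (3,7) at t=1.3562 ← occupied
  → r_1 = 1.3562
beam 2: φ=0°, α=120°
  dir = (cos 120°, sin 120°) = (-0.5000, 0.8660); from cell (3,5)
  next x-line at t=0.7200, next y-line at t=0.3580; Δt_x=2.0000, Δt_y=1.1547
    y: enter (3,6) at t=0.3580
    x: enter (2,6) at t=0.7200
    y: enter (2,7) at t=1.5127
    y: enter (2,8) at t=2.6674 ← occupied
  → r_2 = 2.6674
beam 3: φ=45°, α=165°
  dir = (cos 165°, sin 165°) = (-0.9659, 0.2588); from cell (3,5)
  next x-line at t=0.3727, next y-line at t=1.1977; Δt_x=1.0353, Δt_y=3.8637
    x: enter (2,5) at t=0.3727
    y: enter (2,6) at t=1.1977
    x: enter (1,6) at t=1.4080
    x: enter (0,6) at t=2.4433 ← occupied
  → r_3 = 2.4433

ranges = [1.3562, 2.6674, 2.4433]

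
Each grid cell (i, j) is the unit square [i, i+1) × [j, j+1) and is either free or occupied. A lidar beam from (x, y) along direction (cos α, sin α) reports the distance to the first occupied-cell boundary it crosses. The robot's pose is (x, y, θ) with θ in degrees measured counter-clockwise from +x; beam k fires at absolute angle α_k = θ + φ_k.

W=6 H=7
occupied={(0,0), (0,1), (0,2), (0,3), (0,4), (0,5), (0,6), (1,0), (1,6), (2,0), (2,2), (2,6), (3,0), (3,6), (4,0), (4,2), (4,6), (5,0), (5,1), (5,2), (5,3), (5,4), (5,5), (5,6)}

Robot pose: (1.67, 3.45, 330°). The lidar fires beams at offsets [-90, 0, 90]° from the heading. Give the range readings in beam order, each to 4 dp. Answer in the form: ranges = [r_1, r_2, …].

beam 1: φ=-90°, α=240°
  dir = (cos 240°, sin 240°) = (-0.5000, -0.8660); from cell (1,3)
  next x-line at t=1.3400, next y-line at t=0.5196; Δt_x=2.0000, Δt_y=1.1547
    y: enter (1,2) at t=0.5196
    x: enter (0,2) at t=1.3400 ← occupied
  → r_1 = 1.3400
beam 2: φ=0°, α=330°
  dir = (cos 330°, sin 330°) = (0.8660, -0.5000); from cell (1,3)
  next x-line at t=0.3811, next y-line at t=0.9000; Δt_x=1.1547, Δt_y=2.0000
    x: enter (2,3) at t=0.3811
    y: enter (2,2) at t=0.9000 ← occupied
  → r_2 = 0.9000
beam 3: φ=90°, α=60°
  dir = (cos 60°, sin 60°) = (0.5000, 0.8660); from cell (1,3)
  next x-line at t=0.6600, next y-line at t=0.6351; Δt_x=2.0000, Δt_y=1.1547
    y: enter (1,4) at t=0.6351
    x: enter (2,4) at t=0.6600
    y: enter (2,5) at t=1.7898
    x: enter (3,5) at t=2.6600
    y: enter (3,6) at t=2.9445 ← occupied
  → r_3 = 2.9445

ranges = [1.3400, 0.9000, 2.9445]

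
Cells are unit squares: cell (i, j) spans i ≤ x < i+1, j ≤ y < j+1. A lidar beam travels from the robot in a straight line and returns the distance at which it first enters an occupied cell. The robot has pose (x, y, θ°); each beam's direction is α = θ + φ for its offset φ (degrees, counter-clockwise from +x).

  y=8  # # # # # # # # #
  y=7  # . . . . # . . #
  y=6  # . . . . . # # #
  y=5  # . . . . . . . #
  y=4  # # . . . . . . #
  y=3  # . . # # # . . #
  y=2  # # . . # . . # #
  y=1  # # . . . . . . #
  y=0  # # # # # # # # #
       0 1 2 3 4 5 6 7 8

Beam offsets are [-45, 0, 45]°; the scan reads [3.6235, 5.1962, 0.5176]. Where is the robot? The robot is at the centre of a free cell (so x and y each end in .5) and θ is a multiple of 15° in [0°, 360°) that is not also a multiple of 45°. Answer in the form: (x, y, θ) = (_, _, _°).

(x, y, θ) = (4.5, 7.5, 300°)

Candidates: 38 free-cell centres × 16 headings = 608 poses. Raycast each; keep the one whose scan matches to 4 dp.
  (5.5, 5.5, 60°): beam 1 = 1.9319 ≠ 3.6235 ✗
  (2.5, 7.5, 255°): beam 1 = 1.7321 ≠ 3.6235 ✗
  (2.5, 7.5, 300°): beam 1 = 2.5882 ≠ 3.6235 ✗
  (5.5, 2.5, 285°): beam 1 = 1.7321 ≠ 3.6235 ✗
  …
  (4.5, 7.5, 300°): r_1=3.6235, r_2=5.1962, r_3=0.5176 — all match ✓
Only this pose fits every beam.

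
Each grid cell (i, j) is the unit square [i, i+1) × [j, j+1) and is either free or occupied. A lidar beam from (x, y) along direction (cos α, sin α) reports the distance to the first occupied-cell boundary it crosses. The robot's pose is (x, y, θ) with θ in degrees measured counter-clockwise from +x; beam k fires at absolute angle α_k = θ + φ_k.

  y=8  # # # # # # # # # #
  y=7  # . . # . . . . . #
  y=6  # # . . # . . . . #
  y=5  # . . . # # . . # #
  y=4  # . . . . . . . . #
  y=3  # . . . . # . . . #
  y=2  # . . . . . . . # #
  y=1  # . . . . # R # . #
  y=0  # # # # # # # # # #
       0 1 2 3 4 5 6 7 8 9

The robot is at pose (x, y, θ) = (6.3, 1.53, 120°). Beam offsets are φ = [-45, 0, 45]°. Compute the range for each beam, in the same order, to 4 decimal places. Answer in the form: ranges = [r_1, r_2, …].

beam 1: φ=-45°, α=75°
  d=(0.2588,0.9659)  start (6,1)  tX=2.7046 tY=0.4866  stride 1/|dx|=3.8637 1/|dy|=1.0353
    cross y-line → (6,2), t=0.4866
    cross y-line → (6,3), t=1.5219
    cross y-line → (6,4), t=2.5571
    cross x-line → (7,4), t=2.7046
    cross y-line → (7,5), t=3.5924
    cross y-line → (7,6), t=4.6277
    cross y-line → (7,7), t=5.6630
    cross x-line → (8,7), t=6.5683
    cross y-line → (8,8), t=6.6982 (wall)
  → r_1 = 6.6982
beam 2: φ=0°, α=120°
  d=(-0.5000,0.8660)  start (6,1)  tX=0.6000 tY=0.5427  stride 1/|dx|=2.0000 1/|dy|=1.1547
    cross y-line → (6,2), t=0.5427
    cross x-line → (5,2), t=0.6000
    cross y-line → (5,3), t=1.6974 (wall)
  → r_2 = 1.6974
beam 3: φ=45°, α=165°
  d=(-0.9659,0.2588)  start (6,1)  tX=0.3106 tY=1.8159  stride 1/|dx|=1.0353 1/|dy|=3.8637
    cross x-line → (5,1), t=0.3106 (wall)
  → r_3 = 0.3106

ranges = [6.6982, 1.6974, 0.3106]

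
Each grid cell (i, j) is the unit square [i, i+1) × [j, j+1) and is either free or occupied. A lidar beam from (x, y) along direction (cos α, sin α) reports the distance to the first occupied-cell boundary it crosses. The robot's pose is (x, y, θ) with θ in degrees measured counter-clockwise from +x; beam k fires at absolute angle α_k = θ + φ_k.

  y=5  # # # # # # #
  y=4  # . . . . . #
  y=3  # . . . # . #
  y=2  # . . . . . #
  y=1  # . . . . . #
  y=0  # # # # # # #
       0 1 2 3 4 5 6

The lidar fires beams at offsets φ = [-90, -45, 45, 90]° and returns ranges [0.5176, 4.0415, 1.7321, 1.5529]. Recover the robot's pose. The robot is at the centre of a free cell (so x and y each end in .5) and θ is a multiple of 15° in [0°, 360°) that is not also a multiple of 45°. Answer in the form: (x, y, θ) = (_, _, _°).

(x, y, θ) = (4.5, 2.5, 195°)

Candidates: 19 free-cell centres × 16 headings = 304 poses. Raycast each; keep the one whose scan matches to 4 dp.
  (3.5, 2.5, 330°): beam 1 = 1.7321 ≠ 0.5176 ✗
  (1.5, 1.5, 75°): beam 1 = 1.9319 ≠ 0.5176 ✗
  (2.5, 4.5, 285°): beam 1 = 1.5529 ≠ 0.5176 ✗
  (1.5, 4.5, 330°): beam 1 = 1.0000 ≠ 0.5176 ✗
  …
  (4.5, 2.5, 195°): r_1=0.5176, r_2=4.0415, r_3=1.7321, r_4=1.5529 — all match ✓
Unique over the lattice → pose = (4.5, 2.5, 195°).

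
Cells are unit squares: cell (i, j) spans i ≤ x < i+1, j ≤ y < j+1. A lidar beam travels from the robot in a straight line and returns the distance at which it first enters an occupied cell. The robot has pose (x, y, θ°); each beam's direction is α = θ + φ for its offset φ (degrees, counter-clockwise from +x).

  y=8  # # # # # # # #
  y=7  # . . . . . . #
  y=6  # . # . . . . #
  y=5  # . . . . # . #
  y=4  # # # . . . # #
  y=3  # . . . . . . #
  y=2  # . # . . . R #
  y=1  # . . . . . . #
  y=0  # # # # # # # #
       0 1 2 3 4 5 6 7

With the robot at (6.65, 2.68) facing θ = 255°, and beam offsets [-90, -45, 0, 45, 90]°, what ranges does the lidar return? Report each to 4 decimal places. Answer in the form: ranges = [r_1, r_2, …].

ranges = [5.1001, 3.3600, 1.7393, 0.7000, 0.3623]

beam 1: φ=-90°, α=165°
  direction (-0.9659, 0.2588); cell (6,2); t to first gridline: x 0.6729, y 1.2364 (then +1.0353 / +3.8637)
    (5,2) via x @ 0.6729
    (5,3) via y @ 1.2364
    (4,3) via x @ 1.7082
    (3,3) via x @ 2.7435
    (2,3) via x @ 3.7788
    (1,3) via x @ 4.8140
    (1,4) via y @ 5.1001  # hit
  → r_1 = 5.1001
beam 2: φ=-45°, α=210°
  direction (-0.8660, -0.5000); cell (6,2); t to first gridline: x 0.7506, y 1.3600 (then +1.1547 / +2.0000)
    (5,2) via x @ 0.7506
    (5,1) via y @ 1.3600
    (4,1) via x @ 1.9053
    (3,1) via x @ 3.0600
    (3,0) via y @ 3.3600  # hit
  → r_2 = 3.3600
beam 3: φ=0°, α=255°
  direction (-0.2588, -0.9659); cell (6,2); t to first gridline: x 2.5114, y 0.7040 (then +3.8637 / +1.0353)
    (6,1) via y @ 0.7040
    (6,0) via y @ 1.7393  # hit
  → r_3 = 1.7393
beam 4: φ=45°, α=300°
  direction (0.5000, -0.8660); cell (6,2); t to first gridline: x 0.7000, y 0.7852 (then +2.0000 / +1.1547)
    (7,2) via x @ 0.7000  # hit
  → r_4 = 0.7000
beam 5: φ=90°, α=345°
  direction (0.9659, -0.2588); cell (6,2); t to first gridline: x 0.3623, y 2.6273 (then +1.0353 / +3.8637)
    (7,2) via x @ 0.3623  # hit
  → r_5 = 0.3623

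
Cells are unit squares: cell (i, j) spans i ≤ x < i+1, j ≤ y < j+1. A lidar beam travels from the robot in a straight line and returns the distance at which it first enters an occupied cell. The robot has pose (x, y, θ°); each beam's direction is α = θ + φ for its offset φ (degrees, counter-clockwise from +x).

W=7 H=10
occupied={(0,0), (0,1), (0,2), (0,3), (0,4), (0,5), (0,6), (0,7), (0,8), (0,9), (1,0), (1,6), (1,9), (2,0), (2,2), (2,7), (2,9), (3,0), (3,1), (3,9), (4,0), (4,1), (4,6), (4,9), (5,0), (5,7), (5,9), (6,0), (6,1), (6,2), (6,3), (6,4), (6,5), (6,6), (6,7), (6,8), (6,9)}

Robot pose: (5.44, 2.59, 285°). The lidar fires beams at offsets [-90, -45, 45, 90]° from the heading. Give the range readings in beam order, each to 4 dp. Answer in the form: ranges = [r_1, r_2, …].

ranges = [2.2796, 0.8800, 0.6466, 0.5798]

beam 1: φ=-90°, α=195°
  d=(-0.9659,-0.2588)  start (5,2)  tX=0.4555 tY=2.2796  stride 1/|dx|=1.0353 1/|dy|=3.8637
    cross x-line → (4,2), t=0.4555
    cross x-line → (3,2), t=1.4908
    cross y-line → (3,1), t=2.2796 (wall)
  → r_1 = 2.2796
beam 2: φ=-45°, α=240°
  d=(-0.5000,-0.8660)  start (5,2)  tX=0.8800 tY=0.6813  stride 1/|dx|=2.0000 1/|dy|=1.1547
    cross y-line → (5,1), t=0.6813
    cross x-line → (4,1), t=0.8800 (wall)
  → r_2 = 0.8800
beam 3: φ=45°, α=330°
  d=(0.8660,-0.5000)  start (5,2)  tX=0.6466 tY=1.1800  stride 1/|dx|=1.1547 1/|dy|=2.0000
    cross x-line → (6,2), t=0.6466 (wall)
  → r_3 = 0.6466
beam 4: φ=90°, α=15°
  d=(0.9659,0.2588)  start (5,2)  tX=0.5798 tY=1.5841  stride 1/|dx|=1.0353 1/|dy|=3.8637
    cross x-line → (6,2), t=0.5798 (wall)
  → r_4 = 0.5798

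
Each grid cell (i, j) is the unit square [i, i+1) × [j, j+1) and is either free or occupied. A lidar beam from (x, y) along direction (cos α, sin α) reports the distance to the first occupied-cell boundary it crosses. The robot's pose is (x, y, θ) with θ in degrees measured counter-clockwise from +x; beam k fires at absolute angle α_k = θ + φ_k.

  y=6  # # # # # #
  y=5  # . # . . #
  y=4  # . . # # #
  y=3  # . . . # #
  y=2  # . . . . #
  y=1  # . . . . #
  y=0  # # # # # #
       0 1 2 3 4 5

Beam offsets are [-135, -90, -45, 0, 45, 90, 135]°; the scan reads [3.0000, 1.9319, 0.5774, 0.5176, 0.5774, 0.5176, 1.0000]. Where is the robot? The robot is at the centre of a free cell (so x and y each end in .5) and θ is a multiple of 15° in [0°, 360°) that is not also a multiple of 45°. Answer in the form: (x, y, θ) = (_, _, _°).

Enumerate (i+0.5, j+0.5, θ) over the 16 free cells and 16 admissible headings. For each, cast all 7 beams and compare to the given ranges.
  (2.5, 2.5, 150°): beam 1 = 1.9319 ≠ 3.0000 ✗
  (4.5, 2.5, 120°): beam 1 = 0.5176 ≠ 3.0000 ✗
  (1.5, 3.5, 210°): beam 1 = 1.9319 ≠ 3.0000 ✗
  (1.5, 3.5, 60°): beam 1 = 2.5882 ≠ 3.0000 ✗
  (2.5, 2.5, 240°): beam 1 = 3.6235 ≠ 3.0000 ✗
  …
  (1.5, 1.5, 195°): r_1=3.0000, r_2=1.9319, r_3=0.5774, r_4=0.5176, r_5=0.5774, r_6=0.5176, r_7=1.0000 — all match ✓
Only this pose fits every beam.

(x, y, θ) = (1.5, 1.5, 195°)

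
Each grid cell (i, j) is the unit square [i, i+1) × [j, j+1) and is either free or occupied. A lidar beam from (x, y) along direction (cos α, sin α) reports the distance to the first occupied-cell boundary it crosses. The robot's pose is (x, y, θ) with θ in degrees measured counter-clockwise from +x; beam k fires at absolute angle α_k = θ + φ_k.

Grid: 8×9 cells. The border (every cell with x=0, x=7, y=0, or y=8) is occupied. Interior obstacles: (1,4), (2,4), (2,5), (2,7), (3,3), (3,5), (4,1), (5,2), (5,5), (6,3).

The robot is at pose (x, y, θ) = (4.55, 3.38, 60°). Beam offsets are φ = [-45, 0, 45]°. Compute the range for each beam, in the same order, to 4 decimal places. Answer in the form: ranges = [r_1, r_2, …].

ranges = [1.5012, 1.8706, 2.1250]

beam 1: φ=-45°, α=15°
  cosα=0.9659 sinα=0.2588 | (4,3) | tMaxX 0.4659 tMaxY 2.3955 | tΔX 1.0353 tΔY 3.8637
    t=0.4659 [x] (5,3)
    t=1.5012 [x] (6,3) — stop
  → r_1 = 1.5012
beam 2: φ=0°, α=60°
  cosα=0.5000 sinα=0.8660 | (4,3) | tMaxX 0.9000 tMaxY 0.7159 | tΔX 2.0000 tΔY 1.1547
    t=0.7159 [y] (4,4)
    t=0.9000 [x] (5,4)
    t=1.8706 [y] (5,5) — stop
  → r_2 = 1.8706
beam 3: φ=45°, α=105°
  cosα=-0.2588 sinα=0.9659 | (4,3) | tMaxX 2.1250 tMaxY 0.6419 | tΔX 3.8637 tΔY 1.0353
    t=0.6419 [y] (4,4)
    t=1.6771 [y] (4,5)
    t=2.1250 [x] (3,5) — stop
  → r_3 = 2.1250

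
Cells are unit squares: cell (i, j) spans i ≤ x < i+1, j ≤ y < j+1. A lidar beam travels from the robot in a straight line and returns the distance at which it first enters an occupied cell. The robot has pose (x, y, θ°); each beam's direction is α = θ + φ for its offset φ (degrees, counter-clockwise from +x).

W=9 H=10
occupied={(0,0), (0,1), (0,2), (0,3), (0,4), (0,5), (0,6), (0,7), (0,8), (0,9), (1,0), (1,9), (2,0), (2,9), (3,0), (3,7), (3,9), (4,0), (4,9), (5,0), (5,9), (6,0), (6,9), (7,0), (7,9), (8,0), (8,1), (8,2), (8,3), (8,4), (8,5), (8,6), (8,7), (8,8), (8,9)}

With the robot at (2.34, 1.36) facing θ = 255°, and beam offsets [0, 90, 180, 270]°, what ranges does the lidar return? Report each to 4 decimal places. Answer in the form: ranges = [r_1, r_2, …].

beam 1: φ=0°, α=255°
  cosα=-0.2588 sinα=-0.9659 | (2,1) | tMaxX 1.3137 tMaxY 0.3727 | tΔX 3.8637 tΔY 1.0353
    t=0.3727 [y] (2,0) — stop
  → r_1 = 0.3727
beam 2: φ=90°, α=345°
  cosα=0.9659 sinα=-0.2588 | (2,1) | tMaxX 0.6833 tMaxY 1.3909 | tΔX 1.0353 tΔY 3.8637
    t=0.6833 [x] (3,1)
    t=1.3909 [y] (3,0) — stop
  → r_2 = 1.3909
beam 3: φ=180°, α=75°
  cosα=0.2588 sinα=0.9659 | (2,1) | tMaxX 2.5500 tMaxY 0.6626 | tΔX 3.8637 tΔY 1.0353
    t=0.6626 [y] (2,2)
    t=1.6979 [y] (2,3)
    t=2.5500 [x] (3,3)
    t=2.7331 [y] (3,4)
    t=3.7684 [y] (3,5)
    t=4.8037 [y] (3,6)
    t=5.8390 [y] (3,7) — stop
  → r_3 = 5.8390
beam 4: φ=270°, α=165°
  cosα=-0.9659 sinα=0.2588 | (2,1) | tMaxX 0.3520 tMaxY 2.4728 | tΔX 1.0353 tΔY 3.8637
    t=0.3520 [x] (1,1)
    t=1.3873 [x] (0,1) — stop
  → r_4 = 1.3873

ranges = [0.3727, 1.3909, 5.8390, 1.3873]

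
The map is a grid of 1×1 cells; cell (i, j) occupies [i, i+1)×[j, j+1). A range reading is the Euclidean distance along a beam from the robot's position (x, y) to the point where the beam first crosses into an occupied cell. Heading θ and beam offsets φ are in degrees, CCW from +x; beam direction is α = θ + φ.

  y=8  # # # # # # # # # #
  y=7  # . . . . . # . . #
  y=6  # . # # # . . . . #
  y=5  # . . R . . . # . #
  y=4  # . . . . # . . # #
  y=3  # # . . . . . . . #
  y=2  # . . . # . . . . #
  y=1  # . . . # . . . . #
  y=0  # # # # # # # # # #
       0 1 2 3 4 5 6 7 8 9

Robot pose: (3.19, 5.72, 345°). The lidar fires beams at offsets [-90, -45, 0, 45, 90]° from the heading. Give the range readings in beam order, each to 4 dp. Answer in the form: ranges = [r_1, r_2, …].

beam 1: φ=-90°, α=255°
  d=(-0.2588,-0.9659)  start (3,5)  tX=0.7341 tY=0.7454  stride 1/|dx|=3.8637 1/|dy|=1.0353
    cross x-line → (2,5), t=0.7341
    cross y-line → (2,4), t=0.7454
    cross y-line → (2,3), t=1.7807
    cross y-line → (2,2), t=2.8160
    cross y-line → (2,1), t=3.8512
    cross x-line → (1,1), t=4.5978
    cross y-line → (1,0), t=4.8865 (wall)
  → r_1 = 4.8865
beam 2: φ=-45°, α=300°
  d=(0.5000,-0.8660)  start (3,5)  tX=1.6200 tY=0.8314  stride 1/|dx|=2.0000 1/|dy|=1.1547
    cross y-line → (3,4), t=0.8314
    cross x-line → (4,4), t=1.6200
    cross y-line → (4,3), t=1.9861
    cross y-line → (4,2), t=3.1408 (wall)
  → r_2 = 3.1408
beam 3: φ=0°, α=345°
  d=(0.9659,-0.2588)  start (3,5)  tX=0.8386 tY=2.7819  stride 1/|dx|=1.0353 1/|dy|=3.8637
    cross x-line → (4,5), t=0.8386
    cross x-line → (5,5), t=1.8738
    cross y-line → (5,4), t=2.7819 (wall)
  → r_3 = 2.7819
beam 4: φ=45°, α=30°
  d=(0.8660,0.5000)  start (3,5)  tX=0.9353 tY=0.5600  stride 1/|dx|=1.1547 1/|dy|=2.0000
    cross y-line → (3,6), t=0.5600 (wall)
  → r_4 = 0.5600
beam 5: φ=90°, α=75°
  d=(0.2588,0.9659)  start (3,5)  tX=3.1296 tY=0.2899  stride 1/|dx|=3.8637 1/|dy|=1.0353
    cross y-line → (3,6), t=0.2899 (wall)
  → r_5 = 0.2899

ranges = [4.8865, 3.1408, 2.7819, 0.5600, 0.2899]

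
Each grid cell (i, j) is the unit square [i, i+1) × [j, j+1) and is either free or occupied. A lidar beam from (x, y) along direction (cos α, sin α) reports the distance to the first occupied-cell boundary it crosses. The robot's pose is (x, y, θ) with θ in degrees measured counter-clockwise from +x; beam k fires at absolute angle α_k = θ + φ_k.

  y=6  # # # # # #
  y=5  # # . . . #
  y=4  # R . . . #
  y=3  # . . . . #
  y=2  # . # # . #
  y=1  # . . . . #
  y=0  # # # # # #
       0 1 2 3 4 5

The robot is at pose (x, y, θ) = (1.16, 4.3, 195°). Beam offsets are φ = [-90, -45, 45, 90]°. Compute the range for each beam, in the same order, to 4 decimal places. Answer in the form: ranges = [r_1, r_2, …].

ranges = [0.6182, 0.1848, 0.3200, 3.4164]

beam 1: φ=-90°, α=105°
  cosα=-0.2588 sinα=0.9659 | (1,4) | tMaxX 0.6182 tMaxY 0.7247 | tΔX 3.8637 tΔY 1.0353
    t=0.6182 [x] (0,4) — stop
  → r_1 = 0.6182
beam 2: φ=-45°, α=150°
  cosα=-0.8660 sinα=0.5000 | (1,4) | tMaxX 0.1848 tMaxY 1.4000 | tΔX 1.1547 tΔY 2.0000
    t=0.1848 [x] (0,4) — stop
  → r_2 = 0.1848
beam 3: φ=45°, α=240°
  cosα=-0.5000 sinα=-0.8660 | (1,4) | tMaxX 0.3200 tMaxY 0.3464 | tΔX 2.0000 tΔY 1.1547
    t=0.3200 [x] (0,4) — stop
  → r_3 = 0.3200
beam 4: φ=90°, α=285°
  cosα=0.2588 sinα=-0.9659 | (1,4) | tMaxX 3.2455 tMaxY 0.3106 | tΔX 3.8637 tΔY 1.0353
    t=0.3106 [y] (1,3)
    t=1.3459 [y] (1,2)
    t=2.3811 [y] (1,1)
    t=3.2455 [x] (2,1)
    t=3.4164 [y] (2,0) — stop
  → r_4 = 3.4164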